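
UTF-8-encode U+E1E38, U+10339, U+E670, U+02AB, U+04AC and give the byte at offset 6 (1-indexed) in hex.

0x90

1-indexed offset 6 is 0-indexed offset 5.
U+E1E38 → 4-byte form F3 A1 B8 B8 at offsets 0–3.
U+10339 → 4-byte form F0 90 8C B9 at offsets 4–7.
Offset 5 falls in char 2's range; it's byte 2 of F0 90 8C B9 = 0x90.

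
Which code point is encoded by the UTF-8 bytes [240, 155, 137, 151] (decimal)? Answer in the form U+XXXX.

U+1B257

Leading byte 0xF0 = 11110000 matches 11110xxx → 4-byte sequence.
Byte 1: 0xF0 = 11110000, payload 000 (3 bits).
Byte 2: 0x9B = 10011011 (10xxxxxx ✓), payload 011011.
Byte 3: 0x89 = 10001001 (10xxxxxx ✓), payload 001001.
Byte 4: 0x97 = 10010111 (10xxxxxx ✓), payload 010111.
Concatenate: 000011011001001010111 = 0x1B257 (21 bits → U+1B257).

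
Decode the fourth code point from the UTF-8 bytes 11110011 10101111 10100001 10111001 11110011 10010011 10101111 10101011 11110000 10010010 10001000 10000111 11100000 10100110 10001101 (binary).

U+098D

Offset 0: leading byte 0xF3 = 11110011 → 4-byte char #1 = F3 AF A1 B9.
Offset 4: leading byte 0xF3 = 11110011 → 4-byte char #2 = F3 93 AF AB.
Offset 8: leading byte 0xF0 = 11110000 → 4-byte char #3 = F0 92 88 87.
Offset 12: leading byte 0xE0 = 11100000 → 3-byte char #4 = E0 A6 8D.
Leading byte 0xE0 = 11100000 matches 1110xxxx → 3-byte sequence.
Byte 1: 0xE0 = 11100000, payload 0000 (4 bits).
Byte 2: 0xA6 = 10100110 (10xxxxxx ✓), payload 100110.
Byte 3: 0x8D = 10001101 (10xxxxxx ✓), payload 001101.
Concatenate: 0000100110001101 = 0x98D (16 bits → U+098D).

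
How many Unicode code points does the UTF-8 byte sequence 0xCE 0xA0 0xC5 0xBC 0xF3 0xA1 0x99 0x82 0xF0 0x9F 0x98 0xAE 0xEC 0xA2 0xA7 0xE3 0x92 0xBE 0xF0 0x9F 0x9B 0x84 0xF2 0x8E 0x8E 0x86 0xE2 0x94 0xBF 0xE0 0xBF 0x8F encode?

10

Byte at offset 0: 0xCE = 11001110 → 2-byte char (#1). Advance 2.
Byte at offset 2: 0xC5 = 11000101 → 2-byte char (#2). Advance 2.
Byte at offset 4: 0xF3 = 11110011 → 4-byte char (#3). Advance 4.
Byte at offset 8: 0xF0 = 11110000 → 4-byte char (#4). Advance 4.
Byte at offset 12: 0xEC = 11101100 → 3-byte char (#5). Advance 3.
Byte at offset 15: 0xE3 = 11100011 → 3-byte char (#6). Advance 3.
Byte at offset 18: 0xF0 = 11110000 → 4-byte char (#7). Advance 4.
Byte at offset 22: 0xF2 = 11110010 → 4-byte char (#8). Advance 4.
Byte at offset 26: 0xE2 = 11100010 → 3-byte char (#9). Advance 3.
Byte at offset 29: 0xE0 = 11100000 → 3-byte char (#10). Advance 3.
Reached end at offset 32 after 10 code points.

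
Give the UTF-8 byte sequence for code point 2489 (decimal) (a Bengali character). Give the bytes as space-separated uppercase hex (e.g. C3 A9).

E0 A6 B9

U+09B9 = 0x9B9 = 2489 decimal. In range U+0800–U+FFFF → 3-byte form: 1110xxxx 10xxxxxx 10xxxxxx.
Binary (16 bits): 0000100110111001.
Split 4+6+6: 0000 | 100110 | 111001.
Byte 1: 11100000 = 0xE0.
Byte 2: 10100110 = 0xA6.
Byte 3: 10111001 = 0xB9.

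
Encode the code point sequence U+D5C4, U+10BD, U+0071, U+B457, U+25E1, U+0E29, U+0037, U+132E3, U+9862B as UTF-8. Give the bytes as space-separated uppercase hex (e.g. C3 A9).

U+D5C4: 3-byte form → ED 97 84.
U+10BD: 3-byte form → E1 82 BD.
U+0071: 1-byte form → 71.
U+B457: 3-byte form → EB 91 97.
U+25E1: 3-byte form → E2 97 A1.
U+0E29: 3-byte form → E0 B8 A9.
U+0037: 1-byte form → 37.
U+132E3: 4-byte form → F0 93 8B A3.
U+9862B: 4-byte form → F2 98 98 AB.
Concatenated (25 bytes): ED 97 84 E1 82 BD 71 EB 91 97 E2 97 A1 E0 B8 A9 37 F0 93 8B A3 F2 98 98 AB.

ED 97 84 E1 82 BD 71 EB 91 97 E2 97 A1 E0 B8 A9 37 F0 93 8B A3 F2 98 98 AB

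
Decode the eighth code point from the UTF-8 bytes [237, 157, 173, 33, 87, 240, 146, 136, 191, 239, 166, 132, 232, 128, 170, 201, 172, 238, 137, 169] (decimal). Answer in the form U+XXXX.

Offset 0: leading byte 0xED = 11101101 → 3-byte char #1 = ED 9D AD.
Offset 3: leading byte 0x21 = 00100001 → 1-byte char #2 = 21.
Offset 4: leading byte 0x57 = 01010111 → 1-byte char #3 = 57.
Offset 5: leading byte 0xF0 = 11110000 → 4-byte char #4 = F0 92 88 BF.
Offset 9: leading byte 0xEF = 11101111 → 3-byte char #5 = EF A6 84.
Offset 12: leading byte 0xE8 = 11101000 → 3-byte char #6 = E8 80 AA.
Offset 15: leading byte 0xC9 = 11001001 → 2-byte char #7 = C9 AC.
Offset 17: leading byte 0xEE = 11101110 → 3-byte char #8 = EE 89 A9.
Leading byte 0xEE = 11101110 matches 1110xxxx → 3-byte sequence.
Byte 1: 0xEE = 11101110, payload 1110 (4 bits).
Byte 2: 0x89 = 10001001 (10xxxxxx ✓), payload 001001.
Byte 3: 0xA9 = 10101001 (10xxxxxx ✓), payload 101001.
Concatenate: 1110001001101001 = 0xE269 (16 bits → U+E269).

U+E269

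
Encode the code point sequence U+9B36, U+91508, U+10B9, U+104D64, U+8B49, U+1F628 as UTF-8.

U+9B36: 3-byte form → E9 AC B6.
U+91508: 4-byte form → F2 91 94 88.
U+10B9: 3-byte form → E1 82 B9.
U+104D64: 4-byte form → F4 84 B5 A4.
U+8B49: 3-byte form → E8 AD 89.
U+1F628: 4-byte form → F0 9F 98 A8.
Concatenated (21 bytes): E9 AC B6 F2 91 94 88 E1 82 B9 F4 84 B5 A4 E8 AD 89 F0 9F 98 A8.

E9 AC B6 F2 91 94 88 E1 82 B9 F4 84 B5 A4 E8 AD 89 F0 9F 98 A8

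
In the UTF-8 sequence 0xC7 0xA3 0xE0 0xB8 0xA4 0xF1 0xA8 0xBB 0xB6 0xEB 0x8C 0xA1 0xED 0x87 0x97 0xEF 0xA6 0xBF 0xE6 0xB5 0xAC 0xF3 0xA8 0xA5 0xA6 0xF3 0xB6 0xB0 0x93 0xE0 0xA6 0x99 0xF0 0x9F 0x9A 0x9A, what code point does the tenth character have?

Offset 0: leading byte 0xC7 = 11000111 → 2-byte char #1 = C7 A3.
Offset 2: leading byte 0xE0 = 11100000 → 3-byte char #2 = E0 B8 A4.
Offset 5: leading byte 0xF1 = 11110001 → 4-byte char #3 = F1 A8 BB B6.
Offset 9: leading byte 0xEB = 11101011 → 3-byte char #4 = EB 8C A1.
Offset 12: leading byte 0xED = 11101101 → 3-byte char #5 = ED 87 97.
Offset 15: leading byte 0xEF = 11101111 → 3-byte char #6 = EF A6 BF.
Offset 18: leading byte 0xE6 = 11100110 → 3-byte char #7 = E6 B5 AC.
Offset 21: leading byte 0xF3 = 11110011 → 4-byte char #8 = F3 A8 A5 A6.
Offset 25: leading byte 0xF3 = 11110011 → 4-byte char #9 = F3 B6 B0 93.
Offset 29: leading byte 0xE0 = 11100000 → 3-byte char #10 = E0 A6 99.
Leading byte 0xE0 = 11100000 matches 1110xxxx → 3-byte sequence.
Byte 1: 0xE0 = 11100000, payload 0000 (4 bits).
Byte 2: 0xA6 = 10100110 (10xxxxxx ✓), payload 100110.
Byte 3: 0x99 = 10011001 (10xxxxxx ✓), payload 011001.
Concatenate: 0000100110011001 = 0x999 (16 bits → U+0999).

U+0999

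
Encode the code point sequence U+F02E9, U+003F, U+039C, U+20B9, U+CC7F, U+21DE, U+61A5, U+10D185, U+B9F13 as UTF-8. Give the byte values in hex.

U+F02E9: 4-byte form → F3 B0 8B A9.
U+003F: 1-byte form → 3F.
U+039C: 2-byte form → CE 9C.
U+20B9: 3-byte form → E2 82 B9.
U+CC7F: 3-byte form → EC B1 BF.
U+21DE: 3-byte form → E2 87 9E.
U+61A5: 3-byte form → E6 86 A5.
U+10D185: 4-byte form → F4 8D 86 85.
U+B9F13: 4-byte form → F2 B9 BC 93.
Concatenated (27 bytes): F3 B0 8B A9 3F CE 9C E2 82 B9 EC B1 BF E2 87 9E E6 86 A5 F4 8D 86 85 F2 B9 BC 93.

F3 B0 8B A9 3F CE 9C E2 82 B9 EC B1 BF E2 87 9E E6 86 A5 F4 8D 86 85 F2 B9 BC 93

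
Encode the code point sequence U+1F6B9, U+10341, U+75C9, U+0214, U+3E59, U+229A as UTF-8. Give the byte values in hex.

F0 9F 9A B9 F0 90 8D 81 E7 97 89 C8 94 E3 B9 99 E2 8A 9A

U+1F6B9: 4-byte form → F0 9F 9A B9.
U+10341: 4-byte form → F0 90 8D 81.
U+75C9: 3-byte form → E7 97 89.
U+0214: 2-byte form → C8 94.
U+3E59: 3-byte form → E3 B9 99.
U+229A: 3-byte form → E2 8A 9A.
Concatenated (19 bytes): F0 9F 9A B9 F0 90 8D 81 E7 97 89 C8 94 E3 B9 99 E2 8A 9A.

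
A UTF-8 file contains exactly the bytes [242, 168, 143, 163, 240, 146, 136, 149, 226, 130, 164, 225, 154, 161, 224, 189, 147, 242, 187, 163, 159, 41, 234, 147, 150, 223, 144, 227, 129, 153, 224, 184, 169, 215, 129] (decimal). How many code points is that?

Byte at offset 0: 0xF2 = 11110010 → 4-byte char (#1). Advance 4.
Byte at offset 4: 0xF0 = 11110000 → 4-byte char (#2). Advance 4.
Byte at offset 8: 0xE2 = 11100010 → 3-byte char (#3). Advance 3.
Byte at offset 11: 0xE1 = 11100001 → 3-byte char (#4). Advance 3.
Byte at offset 14: 0xE0 = 11100000 → 3-byte char (#5). Advance 3.
Byte at offset 17: 0xF2 = 11110010 → 4-byte char (#6). Advance 4.
Byte at offset 21: 0x29 = 00101001 → 1-byte char (#7). Advance 1.
Byte at offset 22: 0xEA = 11101010 → 3-byte char (#8). Advance 3.
Byte at offset 25: 0xDF = 11011111 → 2-byte char (#9). Advance 2.
Byte at offset 27: 0xE3 = 11100011 → 3-byte char (#10). Advance 3.
Byte at offset 30: 0xE0 = 11100000 → 3-byte char (#11). Advance 3.
Byte at offset 33: 0xD7 = 11010111 → 2-byte char (#12). Advance 2.
Reached end at offset 35 after 12 code points.

12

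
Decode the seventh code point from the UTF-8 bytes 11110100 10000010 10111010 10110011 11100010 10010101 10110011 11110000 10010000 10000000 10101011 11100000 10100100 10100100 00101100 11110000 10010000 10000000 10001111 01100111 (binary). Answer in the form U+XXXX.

Offset 0: leading byte 0xF4 = 11110100 → 4-byte char #1 = F4 82 BA B3.
Offset 4: leading byte 0xE2 = 11100010 → 3-byte char #2 = E2 95 B3.
Offset 7: leading byte 0xF0 = 11110000 → 4-byte char #3 = F0 90 80 AB.
Offset 11: leading byte 0xE0 = 11100000 → 3-byte char #4 = E0 A4 A4.
Offset 14: leading byte 0x2C = 00101100 → 1-byte char #5 = 2C.
Offset 15: leading byte 0xF0 = 11110000 → 4-byte char #6 = F0 90 80 8F.
Offset 19: leading byte 0x67 = 01100111 → 1-byte char #7 = 67.
Leading byte 0x67 = 01100111 matches 0xxxxxxx → 1-byte sequence.
Byte 1: 0x67 = 01100111, payload 1100111 (7 bits).
Concatenate: 1100111 = 0x67 (7 bits → U+0067).

U+0067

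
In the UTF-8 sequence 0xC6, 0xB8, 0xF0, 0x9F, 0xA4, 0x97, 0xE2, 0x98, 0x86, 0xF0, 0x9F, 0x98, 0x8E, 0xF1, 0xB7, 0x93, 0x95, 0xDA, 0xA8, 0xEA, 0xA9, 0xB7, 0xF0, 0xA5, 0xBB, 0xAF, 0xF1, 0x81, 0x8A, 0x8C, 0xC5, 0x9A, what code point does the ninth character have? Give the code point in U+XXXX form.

Offset 0: leading byte 0xC6 = 11000110 → 2-byte char #1 = C6 B8.
Offset 2: leading byte 0xF0 = 11110000 → 4-byte char #2 = F0 9F A4 97.
Offset 6: leading byte 0xE2 = 11100010 → 3-byte char #3 = E2 98 86.
Offset 9: leading byte 0xF0 = 11110000 → 4-byte char #4 = F0 9F 98 8E.
Offset 13: leading byte 0xF1 = 11110001 → 4-byte char #5 = F1 B7 93 95.
Offset 17: leading byte 0xDA = 11011010 → 2-byte char #6 = DA A8.
Offset 19: leading byte 0xEA = 11101010 → 3-byte char #7 = EA A9 B7.
Offset 22: leading byte 0xF0 = 11110000 → 4-byte char #8 = F0 A5 BB AF.
Offset 26: leading byte 0xF1 = 11110001 → 4-byte char #9 = F1 81 8A 8C.
Leading byte 0xF1 = 11110001 matches 11110xxx → 4-byte sequence.
Byte 1: 0xF1 = 11110001, payload 001 (3 bits).
Byte 2: 0x81 = 10000001 (10xxxxxx ✓), payload 000001.
Byte 3: 0x8A = 10001010 (10xxxxxx ✓), payload 001010.
Byte 4: 0x8C = 10001100 (10xxxxxx ✓), payload 001100.
Concatenate: 001000001001010001100 = 0x4128C (21 bits → U+4128C).

U+4128C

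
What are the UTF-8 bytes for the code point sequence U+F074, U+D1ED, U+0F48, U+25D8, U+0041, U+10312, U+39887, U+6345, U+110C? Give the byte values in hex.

EF 81 B4 ED 87 AD E0 BD 88 E2 97 98 41 F0 90 8C 92 F0 B9 A2 87 E6 8D 85 E1 84 8C

U+F074: 3-byte form → EF 81 B4.
U+D1ED: 3-byte form → ED 87 AD.
U+0F48: 3-byte form → E0 BD 88.
U+25D8: 3-byte form → E2 97 98.
U+0041: 1-byte form → 41.
U+10312: 4-byte form → F0 90 8C 92.
U+39887: 4-byte form → F0 B9 A2 87.
U+6345: 3-byte form → E6 8D 85.
U+110C: 3-byte form → E1 84 8C.
Concatenated (27 bytes): EF 81 B4 ED 87 AD E0 BD 88 E2 97 98 41 F0 90 8C 92 F0 B9 A2 87 E6 8D 85 E1 84 8C.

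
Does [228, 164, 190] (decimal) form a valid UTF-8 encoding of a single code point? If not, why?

valid

Leading byte 0xE4 = 11100100 → 3-byte form.
Continuation bytes 0xA4=10100100, 0xBE=10111110 all match 10xxxxxx.
Decoded value 0x493E is ≥ 0x800 (shortest form) and not a surrogate.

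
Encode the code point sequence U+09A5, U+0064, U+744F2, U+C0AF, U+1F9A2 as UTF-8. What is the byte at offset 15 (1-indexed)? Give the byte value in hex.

0xA2

1-indexed offset 15 is 0-indexed offset 14.
U+09A5 → 3-byte form E0 A6 A5 at offsets 0–2.
U+0064 → 1-byte form 64 at offsets 3–3.
U+744F2 → 4-byte form F1 B4 93 B2 at offsets 4–7.
U+C0AF → 3-byte form EC 82 AF at offsets 8–10.
U+1F9A2 → 4-byte form F0 9F A6 A2 at offsets 11–14.
Offset 14 falls in char 5's range; it's byte 4 of F0 9F A6 A2 = 0xA2.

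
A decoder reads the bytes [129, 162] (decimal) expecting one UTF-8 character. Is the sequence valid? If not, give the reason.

Byte 0x81 = 10000001 has the form 10xxxxxx — a continuation byte — but there is no preceding leading byte.

invalid (continuation byte with no leading byte)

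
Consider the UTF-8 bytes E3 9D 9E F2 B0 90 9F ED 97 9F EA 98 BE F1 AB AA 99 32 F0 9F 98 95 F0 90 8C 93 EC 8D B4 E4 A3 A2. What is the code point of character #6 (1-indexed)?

U+0032

Offset 0: leading byte 0xE3 = 11100011 → 3-byte char #1 = E3 9D 9E.
Offset 3: leading byte 0xF2 = 11110010 → 4-byte char #2 = F2 B0 90 9F.
Offset 7: leading byte 0xED = 11101101 → 3-byte char #3 = ED 97 9F.
Offset 10: leading byte 0xEA = 11101010 → 3-byte char #4 = EA 98 BE.
Offset 13: leading byte 0xF1 = 11110001 → 4-byte char #5 = F1 AB AA 99.
Offset 17: leading byte 0x32 = 00110010 → 1-byte char #6 = 32.
Leading byte 0x32 = 00110010 matches 0xxxxxxx → 1-byte sequence.
Byte 1: 0x32 = 00110010, payload 0110010 (7 bits).
Concatenate: 0110010 = 0x32 (7 bits → U+0032).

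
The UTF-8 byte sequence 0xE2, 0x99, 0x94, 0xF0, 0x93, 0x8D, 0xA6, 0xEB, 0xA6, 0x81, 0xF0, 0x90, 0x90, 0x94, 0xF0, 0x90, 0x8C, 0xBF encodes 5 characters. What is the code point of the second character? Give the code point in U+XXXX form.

Offset 0: leading byte 0xE2 = 11100010 → 3-byte char #1 = E2 99 94.
Offset 3: leading byte 0xF0 = 11110000 → 4-byte char #2 = F0 93 8D A6.
Leading byte 0xF0 = 11110000 matches 11110xxx → 4-byte sequence.
Byte 1: 0xF0 = 11110000, payload 000 (3 bits).
Byte 2: 0x93 = 10010011 (10xxxxxx ✓), payload 010011.
Byte 3: 0x8D = 10001101 (10xxxxxx ✓), payload 001101.
Byte 4: 0xA6 = 10100110 (10xxxxxx ✓), payload 100110.
Concatenate: 000010011001101100110 = 0x13366 (21 bits → U+13366).

U+13366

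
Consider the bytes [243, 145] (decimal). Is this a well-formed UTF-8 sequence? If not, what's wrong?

invalid (sequence truncated)

Leading byte 0xF3 = 11110011 → 4-byte form, but only 2 bytes are present.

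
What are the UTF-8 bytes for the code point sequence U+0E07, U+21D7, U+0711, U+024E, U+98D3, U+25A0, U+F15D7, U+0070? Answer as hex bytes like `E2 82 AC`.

U+0E07: 3-byte form → E0 B8 87.
U+21D7: 3-byte form → E2 87 97.
U+0711: 2-byte form → DC 91.
U+024E: 2-byte form → C9 8E.
U+98D3: 3-byte form → E9 A3 93.
U+25A0: 3-byte form → E2 96 A0.
U+F15D7: 4-byte form → F3 B1 97 97.
U+0070: 1-byte form → 70.
Concatenated (21 bytes): E0 B8 87 E2 87 97 DC 91 C9 8E E9 A3 93 E2 96 A0 F3 B1 97 97 70.

E0 B8 87 E2 87 97 DC 91 C9 8E E9 A3 93 E2 96 A0 F3 B1 97 97 70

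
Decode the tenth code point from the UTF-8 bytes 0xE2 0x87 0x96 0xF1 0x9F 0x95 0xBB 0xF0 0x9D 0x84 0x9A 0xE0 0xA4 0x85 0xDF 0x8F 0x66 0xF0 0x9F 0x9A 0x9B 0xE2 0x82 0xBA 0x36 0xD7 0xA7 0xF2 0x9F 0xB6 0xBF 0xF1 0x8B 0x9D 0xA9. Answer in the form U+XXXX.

U+05E7

Offset 0: leading byte 0xE2 = 11100010 → 3-byte char #1 = E2 87 96.
Offset 3: leading byte 0xF1 = 11110001 → 4-byte char #2 = F1 9F 95 BB.
Offset 7: leading byte 0xF0 = 11110000 → 4-byte char #3 = F0 9D 84 9A.
Offset 11: leading byte 0xE0 = 11100000 → 3-byte char #4 = E0 A4 85.
Offset 14: leading byte 0xDF = 11011111 → 2-byte char #5 = DF 8F.
Offset 16: leading byte 0x66 = 01100110 → 1-byte char #6 = 66.
Offset 17: leading byte 0xF0 = 11110000 → 4-byte char #7 = F0 9F 9A 9B.
Offset 21: leading byte 0xE2 = 11100010 → 3-byte char #8 = E2 82 BA.
Offset 24: leading byte 0x36 = 00110110 → 1-byte char #9 = 36.
Offset 25: leading byte 0xD7 = 11010111 → 2-byte char #10 = D7 A7.
Leading byte 0xD7 = 11010111 matches 110xxxxx → 2-byte sequence.
Byte 1: 0xD7 = 11010111, payload 10111 (5 bits).
Byte 2: 0xA7 = 10100111 (10xxxxxx ✓), payload 100111.
Concatenate: 10111100111 = 0x5E7 (11 bits → U+05E7).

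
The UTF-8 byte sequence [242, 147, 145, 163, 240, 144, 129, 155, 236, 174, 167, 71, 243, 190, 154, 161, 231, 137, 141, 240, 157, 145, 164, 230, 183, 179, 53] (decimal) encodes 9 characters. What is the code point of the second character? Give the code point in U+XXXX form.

U+1005B

Offset 0: leading byte 0xF2 = 11110010 → 4-byte char #1 = F2 93 91 A3.
Offset 4: leading byte 0xF0 = 11110000 → 4-byte char #2 = F0 90 81 9B.
Leading byte 0xF0 = 11110000 matches 11110xxx → 4-byte sequence.
Byte 1: 0xF0 = 11110000, payload 000 (3 bits).
Byte 2: 0x90 = 10010000 (10xxxxxx ✓), payload 010000.
Byte 3: 0x81 = 10000001 (10xxxxxx ✓), payload 000001.
Byte 4: 0x9B = 10011011 (10xxxxxx ✓), payload 011011.
Concatenate: 000010000000001011011 = 0x1005B (21 bits → U+1005B).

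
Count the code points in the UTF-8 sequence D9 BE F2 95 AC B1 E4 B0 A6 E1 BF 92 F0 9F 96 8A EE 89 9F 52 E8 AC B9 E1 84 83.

9

Byte at offset 0: 0xD9 = 11011001 → 2-byte char (#1). Advance 2.
Byte at offset 2: 0xF2 = 11110010 → 4-byte char (#2). Advance 4.
Byte at offset 6: 0xE4 = 11100100 → 3-byte char (#3). Advance 3.
Byte at offset 9: 0xE1 = 11100001 → 3-byte char (#4). Advance 3.
Byte at offset 12: 0xF0 = 11110000 → 4-byte char (#5). Advance 4.
Byte at offset 16: 0xEE = 11101110 → 3-byte char (#6). Advance 3.
Byte at offset 19: 0x52 = 01010010 → 1-byte char (#7). Advance 1.
Byte at offset 20: 0xE8 = 11101000 → 3-byte char (#8). Advance 3.
Byte at offset 23: 0xE1 = 11100001 → 3-byte char (#9). Advance 3.
Reached end at offset 26 after 9 code points.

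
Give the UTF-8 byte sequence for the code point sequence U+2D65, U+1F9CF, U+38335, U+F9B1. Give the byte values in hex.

E2 B5 A5 F0 9F A7 8F F0 B8 8C B5 EF A6 B1

U+2D65: 3-byte form → E2 B5 A5.
U+1F9CF: 4-byte form → F0 9F A7 8F.
U+38335: 4-byte form → F0 B8 8C B5.
U+F9B1: 3-byte form → EF A6 B1.
Concatenated (14 bytes): E2 B5 A5 F0 9F A7 8F F0 B8 8C B5 EF A6 B1.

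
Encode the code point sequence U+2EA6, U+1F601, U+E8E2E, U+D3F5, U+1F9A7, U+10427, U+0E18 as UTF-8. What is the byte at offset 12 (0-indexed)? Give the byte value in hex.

0x8F

U+2EA6 → 3-byte form E2 BA A6 at offsets 0–2.
U+1F601 → 4-byte form F0 9F 98 81 at offsets 3–6.
U+E8E2E → 4-byte form F3 A8 B8 AE at offsets 7–10.
U+D3F5 → 3-byte form ED 8F B5 at offsets 11–13.
Offset 12 falls in char 4's range; it's byte 2 of ED 8F B5 = 0x8F.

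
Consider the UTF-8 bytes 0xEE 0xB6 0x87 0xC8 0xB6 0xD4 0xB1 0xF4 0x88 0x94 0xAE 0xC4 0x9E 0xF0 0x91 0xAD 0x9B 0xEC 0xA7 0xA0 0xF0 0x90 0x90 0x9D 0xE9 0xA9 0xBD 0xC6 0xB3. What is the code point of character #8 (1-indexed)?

U+1041D

Offset 0: leading byte 0xEE = 11101110 → 3-byte char #1 = EE B6 87.
Offset 3: leading byte 0xC8 = 11001000 → 2-byte char #2 = C8 B6.
Offset 5: leading byte 0xD4 = 11010100 → 2-byte char #3 = D4 B1.
Offset 7: leading byte 0xF4 = 11110100 → 4-byte char #4 = F4 88 94 AE.
Offset 11: leading byte 0xC4 = 11000100 → 2-byte char #5 = C4 9E.
Offset 13: leading byte 0xF0 = 11110000 → 4-byte char #6 = F0 91 AD 9B.
Offset 17: leading byte 0xEC = 11101100 → 3-byte char #7 = EC A7 A0.
Offset 20: leading byte 0xF0 = 11110000 → 4-byte char #8 = F0 90 90 9D.
Leading byte 0xF0 = 11110000 matches 11110xxx → 4-byte sequence.
Byte 1: 0xF0 = 11110000, payload 000 (3 bits).
Byte 2: 0x90 = 10010000 (10xxxxxx ✓), payload 010000.
Byte 3: 0x90 = 10010000 (10xxxxxx ✓), payload 010000.
Byte 4: 0x9D = 10011101 (10xxxxxx ✓), payload 011101.
Concatenate: 000010000010000011101 = 0x1041D (21 bits → U+1041D).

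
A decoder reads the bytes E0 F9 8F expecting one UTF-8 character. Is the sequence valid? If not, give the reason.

Leading byte 0xE0 = 11100000 → 3-byte form.
Byte 2 is 0xF9 = 11111001, which is not 10xxxxxx — expected a continuation byte.

invalid (non-continuation byte where continuation expected)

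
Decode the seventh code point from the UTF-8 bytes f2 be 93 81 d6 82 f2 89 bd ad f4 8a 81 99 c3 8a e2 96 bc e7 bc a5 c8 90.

Offset 0: leading byte 0xF2 = 11110010 → 4-byte char #1 = F2 BE 93 81.
Offset 4: leading byte 0xD6 = 11010110 → 2-byte char #2 = D6 82.
Offset 6: leading byte 0xF2 = 11110010 → 4-byte char #3 = F2 89 BD AD.
Offset 10: leading byte 0xF4 = 11110100 → 4-byte char #4 = F4 8A 81 99.
Offset 14: leading byte 0xC3 = 11000011 → 2-byte char #5 = C3 8A.
Offset 16: leading byte 0xE2 = 11100010 → 3-byte char #6 = E2 96 BC.
Offset 19: leading byte 0xE7 = 11100111 → 3-byte char #7 = E7 BC A5.
Leading byte 0xE7 = 11100111 matches 1110xxxx → 3-byte sequence.
Byte 1: 0xE7 = 11100111, payload 0111 (4 bits).
Byte 2: 0xBC = 10111100 (10xxxxxx ✓), payload 111100.
Byte 3: 0xA5 = 10100101 (10xxxxxx ✓), payload 100101.
Concatenate: 0111111100100101 = 0x7F25 (16 bits → U+7F25).

U+7F25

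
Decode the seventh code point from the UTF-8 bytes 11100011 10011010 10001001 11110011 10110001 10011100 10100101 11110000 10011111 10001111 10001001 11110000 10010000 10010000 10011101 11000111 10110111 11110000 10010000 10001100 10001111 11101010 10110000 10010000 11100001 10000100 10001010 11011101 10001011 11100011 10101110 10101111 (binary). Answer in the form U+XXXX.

Offset 0: leading byte 0xE3 = 11100011 → 3-byte char #1 = E3 9A 89.
Offset 3: leading byte 0xF3 = 11110011 → 4-byte char #2 = F3 B1 9C A5.
Offset 7: leading byte 0xF0 = 11110000 → 4-byte char #3 = F0 9F 8F 89.
Offset 11: leading byte 0xF0 = 11110000 → 4-byte char #4 = F0 90 90 9D.
Offset 15: leading byte 0xC7 = 11000111 → 2-byte char #5 = C7 B7.
Offset 17: leading byte 0xF0 = 11110000 → 4-byte char #6 = F0 90 8C 8F.
Offset 21: leading byte 0xEA = 11101010 → 3-byte char #7 = EA B0 90.
Leading byte 0xEA = 11101010 matches 1110xxxx → 3-byte sequence.
Byte 1: 0xEA = 11101010, payload 1010 (4 bits).
Byte 2: 0xB0 = 10110000 (10xxxxxx ✓), payload 110000.
Byte 3: 0x90 = 10010000 (10xxxxxx ✓), payload 010000.
Concatenate: 1010110000010000 = 0xAC10 (16 bits → U+AC10).

U+AC10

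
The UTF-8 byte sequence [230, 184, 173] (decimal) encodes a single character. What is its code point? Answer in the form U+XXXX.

Leading byte 0xE6 = 11100110 matches 1110xxxx → 3-byte sequence.
Byte 1: 0xE6 = 11100110, payload 0110 (4 bits).
Byte 2: 0xB8 = 10111000 (10xxxxxx ✓), payload 111000.
Byte 3: 0xAD = 10101101 (10xxxxxx ✓), payload 101101.
Concatenate: 0110111000101101 = 0x6E2D (16 bits → U+6E2D).

U+6E2D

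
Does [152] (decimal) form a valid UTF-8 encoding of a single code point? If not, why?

invalid (continuation byte with no leading byte)

Byte 0x98 = 10011000 has the form 10xxxxxx — a continuation byte — but there is no preceding leading byte.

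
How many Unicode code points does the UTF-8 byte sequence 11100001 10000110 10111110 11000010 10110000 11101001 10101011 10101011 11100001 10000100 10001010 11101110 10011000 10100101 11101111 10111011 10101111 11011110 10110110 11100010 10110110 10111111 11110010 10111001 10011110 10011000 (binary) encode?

Byte at offset 0: 0xE1 = 11100001 → 3-byte char (#1). Advance 3.
Byte at offset 3: 0xC2 = 11000010 → 2-byte char (#2). Advance 2.
Byte at offset 5: 0xE9 = 11101001 → 3-byte char (#3). Advance 3.
Byte at offset 8: 0xE1 = 11100001 → 3-byte char (#4). Advance 3.
Byte at offset 11: 0xEE = 11101110 → 3-byte char (#5). Advance 3.
Byte at offset 14: 0xEF = 11101111 → 3-byte char (#6). Advance 3.
Byte at offset 17: 0xDE = 11011110 → 2-byte char (#7). Advance 2.
Byte at offset 19: 0xE2 = 11100010 → 3-byte char (#8). Advance 3.
Byte at offset 22: 0xF2 = 11110010 → 4-byte char (#9). Advance 4.
Reached end at offset 26 after 9 code points.

9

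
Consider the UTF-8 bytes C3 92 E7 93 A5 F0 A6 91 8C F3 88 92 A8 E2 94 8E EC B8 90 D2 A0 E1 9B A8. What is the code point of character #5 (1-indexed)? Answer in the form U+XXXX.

Offset 0: leading byte 0xC3 = 11000011 → 2-byte char #1 = C3 92.
Offset 2: leading byte 0xE7 = 11100111 → 3-byte char #2 = E7 93 A5.
Offset 5: leading byte 0xF0 = 11110000 → 4-byte char #3 = F0 A6 91 8C.
Offset 9: leading byte 0xF3 = 11110011 → 4-byte char #4 = F3 88 92 A8.
Offset 13: leading byte 0xE2 = 11100010 → 3-byte char #5 = E2 94 8E.
Leading byte 0xE2 = 11100010 matches 1110xxxx → 3-byte sequence.
Byte 1: 0xE2 = 11100010, payload 0010 (4 bits).
Byte 2: 0x94 = 10010100 (10xxxxxx ✓), payload 010100.
Byte 3: 0x8E = 10001110 (10xxxxxx ✓), payload 001110.
Concatenate: 0010010100001110 = 0x250E (16 bits → U+250E).

U+250E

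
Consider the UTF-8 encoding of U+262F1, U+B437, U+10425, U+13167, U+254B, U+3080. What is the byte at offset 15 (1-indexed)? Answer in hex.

1-indexed offset 15 is 0-indexed offset 14.
U+262F1 → 4-byte form F0 A6 8B B1 at offsets 0–3.
U+B437 → 3-byte form EB 90 B7 at offsets 4–6.
U+10425 → 4-byte form F0 90 90 A5 at offsets 7–10.
U+13167 → 4-byte form F0 93 85 A7 at offsets 11–14.
Offset 14 falls in char 4's range; it's byte 4 of F0 93 85 A7 = 0xA7.

0xA7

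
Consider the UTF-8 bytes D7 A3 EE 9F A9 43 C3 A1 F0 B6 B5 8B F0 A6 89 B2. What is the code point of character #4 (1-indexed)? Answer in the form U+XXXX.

Offset 0: leading byte 0xD7 = 11010111 → 2-byte char #1 = D7 A3.
Offset 2: leading byte 0xEE = 11101110 → 3-byte char #2 = EE 9F A9.
Offset 5: leading byte 0x43 = 01000011 → 1-byte char #3 = 43.
Offset 6: leading byte 0xC3 = 11000011 → 2-byte char #4 = C3 A1.
Leading byte 0xC3 = 11000011 matches 110xxxxx → 2-byte sequence.
Byte 1: 0xC3 = 11000011, payload 00011 (5 bits).
Byte 2: 0xA1 = 10100001 (10xxxxxx ✓), payload 100001.
Concatenate: 00011100001 = 0xE1 (11 bits → U+00E1).

U+00E1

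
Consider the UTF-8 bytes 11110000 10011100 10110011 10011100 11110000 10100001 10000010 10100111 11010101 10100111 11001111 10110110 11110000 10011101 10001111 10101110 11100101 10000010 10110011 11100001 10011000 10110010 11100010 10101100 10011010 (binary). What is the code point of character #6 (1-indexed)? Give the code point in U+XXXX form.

U+50B3

Offset 0: leading byte 0xF0 = 11110000 → 4-byte char #1 = F0 9C B3 9C.
Offset 4: leading byte 0xF0 = 11110000 → 4-byte char #2 = F0 A1 82 A7.
Offset 8: leading byte 0xD5 = 11010101 → 2-byte char #3 = D5 A7.
Offset 10: leading byte 0xCF = 11001111 → 2-byte char #4 = CF B6.
Offset 12: leading byte 0xF0 = 11110000 → 4-byte char #5 = F0 9D 8F AE.
Offset 16: leading byte 0xE5 = 11100101 → 3-byte char #6 = E5 82 B3.
Leading byte 0xE5 = 11100101 matches 1110xxxx → 3-byte sequence.
Byte 1: 0xE5 = 11100101, payload 0101 (4 bits).
Byte 2: 0x82 = 10000010 (10xxxxxx ✓), payload 000010.
Byte 3: 0xB3 = 10110011 (10xxxxxx ✓), payload 110011.
Concatenate: 0101000010110011 = 0x50B3 (16 bits → U+50B3).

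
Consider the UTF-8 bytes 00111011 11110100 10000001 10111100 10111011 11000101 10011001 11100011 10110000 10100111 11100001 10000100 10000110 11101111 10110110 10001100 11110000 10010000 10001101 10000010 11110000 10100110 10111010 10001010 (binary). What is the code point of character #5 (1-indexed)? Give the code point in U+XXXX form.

Offset 0: leading byte 0x3B = 00111011 → 1-byte char #1 = 3B.
Offset 1: leading byte 0xF4 = 11110100 → 4-byte char #2 = F4 81 BC BB.
Offset 5: leading byte 0xC5 = 11000101 → 2-byte char #3 = C5 99.
Offset 7: leading byte 0xE3 = 11100011 → 3-byte char #4 = E3 B0 A7.
Offset 10: leading byte 0xE1 = 11100001 → 3-byte char #5 = E1 84 86.
Leading byte 0xE1 = 11100001 matches 1110xxxx → 3-byte sequence.
Byte 1: 0xE1 = 11100001, payload 0001 (4 bits).
Byte 2: 0x84 = 10000100 (10xxxxxx ✓), payload 000100.
Byte 3: 0x86 = 10000110 (10xxxxxx ✓), payload 000110.
Concatenate: 0001000100000110 = 0x1106 (16 bits → U+1106).

U+1106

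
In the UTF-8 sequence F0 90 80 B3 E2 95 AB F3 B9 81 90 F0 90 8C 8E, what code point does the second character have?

Offset 0: leading byte 0xF0 = 11110000 → 4-byte char #1 = F0 90 80 B3.
Offset 4: leading byte 0xE2 = 11100010 → 3-byte char #2 = E2 95 AB.
Leading byte 0xE2 = 11100010 matches 1110xxxx → 3-byte sequence.
Byte 1: 0xE2 = 11100010, payload 0010 (4 bits).
Byte 2: 0x95 = 10010101 (10xxxxxx ✓), payload 010101.
Byte 3: 0xAB = 10101011 (10xxxxxx ✓), payload 101011.
Concatenate: 0010010101101011 = 0x256B (16 bits → U+256B).

U+256B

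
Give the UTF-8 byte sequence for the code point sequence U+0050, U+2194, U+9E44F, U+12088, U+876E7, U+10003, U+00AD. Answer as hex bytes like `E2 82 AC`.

U+0050: 1-byte form → 50.
U+2194: 3-byte form → E2 86 94.
U+9E44F: 4-byte form → F2 9E 91 8F.
U+12088: 4-byte form → F0 92 82 88.
U+876E7: 4-byte form → F2 87 9B A7.
U+10003: 4-byte form → F0 90 80 83.
U+00AD: 2-byte form → C2 AD.
Concatenated (22 bytes): 50 E2 86 94 F2 9E 91 8F F0 92 82 88 F2 87 9B A7 F0 90 80 83 C2 AD.

50 E2 86 94 F2 9E 91 8F F0 92 82 88 F2 87 9B A7 F0 90 80 83 C2 AD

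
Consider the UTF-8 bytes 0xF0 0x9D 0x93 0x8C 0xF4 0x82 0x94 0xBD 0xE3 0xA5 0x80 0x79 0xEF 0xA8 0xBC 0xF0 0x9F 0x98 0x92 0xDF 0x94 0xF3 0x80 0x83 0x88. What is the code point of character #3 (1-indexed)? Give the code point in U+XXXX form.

Offset 0: leading byte 0xF0 = 11110000 → 4-byte char #1 = F0 9D 93 8C.
Offset 4: leading byte 0xF4 = 11110100 → 4-byte char #2 = F4 82 94 BD.
Offset 8: leading byte 0xE3 = 11100011 → 3-byte char #3 = E3 A5 80.
Leading byte 0xE3 = 11100011 matches 1110xxxx → 3-byte sequence.
Byte 1: 0xE3 = 11100011, payload 0011 (4 bits).
Byte 2: 0xA5 = 10100101 (10xxxxxx ✓), payload 100101.
Byte 3: 0x80 = 10000000 (10xxxxxx ✓), payload 000000.
Concatenate: 0011100101000000 = 0x3940 (16 bits → U+3940).

U+3940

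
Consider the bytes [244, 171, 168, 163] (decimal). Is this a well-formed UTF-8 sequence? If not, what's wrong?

Leading byte 0xF4 = 11110100 → 4-byte form.
Payload = 0x12BA23, which exceeds U+10FFFF, the maximum Unicode code point. (Leading bytes F5–FF, or F4 followed by ≥ 0x90, are invalid.)

invalid (encodes a value above U+10FFFF)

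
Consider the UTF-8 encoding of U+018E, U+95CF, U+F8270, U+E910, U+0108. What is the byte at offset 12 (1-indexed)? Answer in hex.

0x90

1-indexed offset 12 is 0-indexed offset 11.
U+018E → 2-byte form C6 8E at offsets 0–1.
U+95CF → 3-byte form E9 97 8F at offsets 2–4.
U+F8270 → 4-byte form F3 B8 89 B0 at offsets 5–8.
U+E910 → 3-byte form EE A4 90 at offsets 9–11.
Offset 11 falls in char 4's range; it's byte 3 of EE A4 90 = 0x90.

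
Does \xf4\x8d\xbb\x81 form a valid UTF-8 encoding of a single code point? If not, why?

Leading byte 0xF4 = 11110100 → 4-byte form.
Continuation bytes 0x8D=10001101, 0xBB=10111011, 0x81=10000001 all match 10xxxxxx.
Decoded value 0x10DEC1 is ≥ 0x10000 (shortest form) and not a surrogate.

valid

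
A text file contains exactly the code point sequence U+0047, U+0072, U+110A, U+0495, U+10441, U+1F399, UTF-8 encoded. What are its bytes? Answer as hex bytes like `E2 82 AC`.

U+0047: 1-byte form → 47.
U+0072: 1-byte form → 72.
U+110A: 3-byte form → E1 84 8A.
U+0495: 2-byte form → D2 95.
U+10441: 4-byte form → F0 90 91 81.
U+1F399: 4-byte form → F0 9F 8E 99.
Concatenated (15 bytes): 47 72 E1 84 8A D2 95 F0 90 91 81 F0 9F 8E 99.

47 72 E1 84 8A D2 95 F0 90 91 81 F0 9F 8E 99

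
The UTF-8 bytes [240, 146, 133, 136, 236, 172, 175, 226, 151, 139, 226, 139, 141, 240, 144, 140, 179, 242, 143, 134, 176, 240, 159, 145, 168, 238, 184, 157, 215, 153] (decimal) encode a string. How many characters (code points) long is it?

Byte at offset 0: 0xF0 = 11110000 → 4-byte char (#1). Advance 4.
Byte at offset 4: 0xEC = 11101100 → 3-byte char (#2). Advance 3.
Byte at offset 7: 0xE2 = 11100010 → 3-byte char (#3). Advance 3.
Byte at offset 10: 0xE2 = 11100010 → 3-byte char (#4). Advance 3.
Byte at offset 13: 0xF0 = 11110000 → 4-byte char (#5). Advance 4.
Byte at offset 17: 0xF2 = 11110010 → 4-byte char (#6). Advance 4.
Byte at offset 21: 0xF0 = 11110000 → 4-byte char (#7). Advance 4.
Byte at offset 25: 0xEE = 11101110 → 3-byte char (#8). Advance 3.
Byte at offset 28: 0xD7 = 11010111 → 2-byte char (#9). Advance 2.
Reached end at offset 30 after 9 code points.

9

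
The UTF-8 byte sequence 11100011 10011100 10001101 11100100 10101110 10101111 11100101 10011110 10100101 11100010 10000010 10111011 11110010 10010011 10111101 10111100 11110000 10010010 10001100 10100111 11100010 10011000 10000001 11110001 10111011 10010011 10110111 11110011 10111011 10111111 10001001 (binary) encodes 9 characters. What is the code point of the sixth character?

Offset 0: leading byte 0xE3 = 11100011 → 3-byte char #1 = E3 9C 8D.
Offset 3: leading byte 0xE4 = 11100100 → 3-byte char #2 = E4 AE AF.
Offset 6: leading byte 0xE5 = 11100101 → 3-byte char #3 = E5 9E A5.
Offset 9: leading byte 0xE2 = 11100010 → 3-byte char #4 = E2 82 BB.
Offset 12: leading byte 0xF2 = 11110010 → 4-byte char #5 = F2 93 BD BC.
Offset 16: leading byte 0xF0 = 11110000 → 4-byte char #6 = F0 92 8C A7.
Leading byte 0xF0 = 11110000 matches 11110xxx → 4-byte sequence.
Byte 1: 0xF0 = 11110000, payload 000 (3 bits).
Byte 2: 0x92 = 10010010 (10xxxxxx ✓), payload 010010.
Byte 3: 0x8C = 10001100 (10xxxxxx ✓), payload 001100.
Byte 4: 0xA7 = 10100111 (10xxxxxx ✓), payload 100111.
Concatenate: 000010010001100100111 = 0x12327 (21 bits → U+12327).

U+12327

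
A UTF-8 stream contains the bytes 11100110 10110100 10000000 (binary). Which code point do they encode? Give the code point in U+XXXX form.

U+6D00

Leading byte 0xE6 = 11100110 matches 1110xxxx → 3-byte sequence.
Byte 1: 0xE6 = 11100110, payload 0110 (4 bits).
Byte 2: 0xB4 = 10110100 (10xxxxxx ✓), payload 110100.
Byte 3: 0x80 = 10000000 (10xxxxxx ✓), payload 000000.
Concatenate: 0110110100000000 = 0x6D00 (16 bits → U+6D00).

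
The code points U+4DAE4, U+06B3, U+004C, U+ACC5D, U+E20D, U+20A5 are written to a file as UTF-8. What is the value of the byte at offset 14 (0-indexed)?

0xE2

U+4DAE4 → 4-byte form F1 8D AB A4 at offsets 0–3.
U+06B3 → 2-byte form DA B3 at offsets 4–5.
U+004C → 1-byte form 4C at offsets 6–6.
U+ACC5D → 4-byte form F2 AC B1 9D at offsets 7–10.
U+E20D → 3-byte form EE 88 8D at offsets 11–13.
U+20A5 → 3-byte form E2 82 A5 at offsets 14–16.
Offset 14 falls in char 6's range; it's byte 1 of E2 82 A5 = 0xE2.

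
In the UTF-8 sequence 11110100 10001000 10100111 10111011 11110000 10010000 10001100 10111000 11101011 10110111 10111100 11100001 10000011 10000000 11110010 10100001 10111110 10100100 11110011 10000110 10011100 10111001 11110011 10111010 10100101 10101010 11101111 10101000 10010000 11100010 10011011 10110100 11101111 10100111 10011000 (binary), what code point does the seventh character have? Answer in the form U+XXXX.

Offset 0: leading byte 0xF4 = 11110100 → 4-byte char #1 = F4 88 A7 BB.
Offset 4: leading byte 0xF0 = 11110000 → 4-byte char #2 = F0 90 8C B8.
Offset 8: leading byte 0xEB = 11101011 → 3-byte char #3 = EB B7 BC.
Offset 11: leading byte 0xE1 = 11100001 → 3-byte char #4 = E1 83 80.
Offset 14: leading byte 0xF2 = 11110010 → 4-byte char #5 = F2 A1 BE A4.
Offset 18: leading byte 0xF3 = 11110011 → 4-byte char #6 = F3 86 9C B9.
Offset 22: leading byte 0xF3 = 11110011 → 4-byte char #7 = F3 BA A5 AA.
Leading byte 0xF3 = 11110011 matches 11110xxx → 4-byte sequence.
Byte 1: 0xF3 = 11110011, payload 011 (3 bits).
Byte 2: 0xBA = 10111010 (10xxxxxx ✓), payload 111010.
Byte 3: 0xA5 = 10100101 (10xxxxxx ✓), payload 100101.
Byte 4: 0xAA = 10101010 (10xxxxxx ✓), payload 101010.
Concatenate: 011111010100101101010 = 0xFA96A (21 bits → U+FA96A).

U+FA96A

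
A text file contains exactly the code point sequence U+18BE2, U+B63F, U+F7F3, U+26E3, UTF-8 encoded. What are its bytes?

F0 98 AF A2 EB 98 BF EF 9F B3 E2 9B A3

U+18BE2: 4-byte form → F0 98 AF A2.
U+B63F: 3-byte form → EB 98 BF.
U+F7F3: 3-byte form → EF 9F B3.
U+26E3: 3-byte form → E2 9B A3.
Concatenated (13 bytes): F0 98 AF A2 EB 98 BF EF 9F B3 E2 9B A3.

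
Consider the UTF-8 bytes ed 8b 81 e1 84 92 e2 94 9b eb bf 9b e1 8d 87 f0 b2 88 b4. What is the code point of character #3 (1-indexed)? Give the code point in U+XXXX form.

Offset 0: leading byte 0xED = 11101101 → 3-byte char #1 = ED 8B 81.
Offset 3: leading byte 0xE1 = 11100001 → 3-byte char #2 = E1 84 92.
Offset 6: leading byte 0xE2 = 11100010 → 3-byte char #3 = E2 94 9B.
Leading byte 0xE2 = 11100010 matches 1110xxxx → 3-byte sequence.
Byte 1: 0xE2 = 11100010, payload 0010 (4 bits).
Byte 2: 0x94 = 10010100 (10xxxxxx ✓), payload 010100.
Byte 3: 0x9B = 10011011 (10xxxxxx ✓), payload 011011.
Concatenate: 0010010100011011 = 0x251B (16 bits → U+251B).

U+251B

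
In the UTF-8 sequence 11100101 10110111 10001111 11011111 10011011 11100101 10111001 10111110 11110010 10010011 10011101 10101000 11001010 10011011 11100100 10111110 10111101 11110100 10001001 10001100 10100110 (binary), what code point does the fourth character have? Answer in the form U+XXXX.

Offset 0: leading byte 0xE5 = 11100101 → 3-byte char #1 = E5 B7 8F.
Offset 3: leading byte 0xDF = 11011111 → 2-byte char #2 = DF 9B.
Offset 5: leading byte 0xE5 = 11100101 → 3-byte char #3 = E5 B9 BE.
Offset 8: leading byte 0xF2 = 11110010 → 4-byte char #4 = F2 93 9D A8.
Leading byte 0xF2 = 11110010 matches 11110xxx → 4-byte sequence.
Byte 1: 0xF2 = 11110010, payload 010 (3 bits).
Byte 2: 0x93 = 10010011 (10xxxxxx ✓), payload 010011.
Byte 3: 0x9D = 10011101 (10xxxxxx ✓), payload 011101.
Byte 4: 0xA8 = 10101000 (10xxxxxx ✓), payload 101000.
Concatenate: 010010011011101101000 = 0x93768 (21 bits → U+93768).

U+93768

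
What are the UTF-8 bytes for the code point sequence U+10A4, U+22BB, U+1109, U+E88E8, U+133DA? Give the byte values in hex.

U+10A4: 3-byte form → E1 82 A4.
U+22BB: 3-byte form → E2 8A BB.
U+1109: 3-byte form → E1 84 89.
U+E88E8: 4-byte form → F3 A8 A3 A8.
U+133DA: 4-byte form → F0 93 8F 9A.
Concatenated (17 bytes): E1 82 A4 E2 8A BB E1 84 89 F3 A8 A3 A8 F0 93 8F 9A.

E1 82 A4 E2 8A BB E1 84 89 F3 A8 A3 A8 F0 93 8F 9A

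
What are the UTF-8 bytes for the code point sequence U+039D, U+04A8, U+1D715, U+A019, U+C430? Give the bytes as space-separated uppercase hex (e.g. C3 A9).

U+039D: 2-byte form → CE 9D.
U+04A8: 2-byte form → D2 A8.
U+1D715: 4-byte form → F0 9D 9C 95.
U+A019: 3-byte form → EA 80 99.
U+C430: 3-byte form → EC 90 B0.
Concatenated (14 bytes): CE 9D D2 A8 F0 9D 9C 95 EA 80 99 EC 90 B0.

CE 9D D2 A8 F0 9D 9C 95 EA 80 99 EC 90 B0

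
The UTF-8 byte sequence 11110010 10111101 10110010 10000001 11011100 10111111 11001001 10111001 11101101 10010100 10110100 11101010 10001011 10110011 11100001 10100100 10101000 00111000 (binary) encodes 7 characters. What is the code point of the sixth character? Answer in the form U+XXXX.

Offset 0: leading byte 0xF2 = 11110010 → 4-byte char #1 = F2 BD B2 81.
Offset 4: leading byte 0xDC = 11011100 → 2-byte char #2 = DC BF.
Offset 6: leading byte 0xC9 = 11001001 → 2-byte char #3 = C9 B9.
Offset 8: leading byte 0xED = 11101101 → 3-byte char #4 = ED 94 B4.
Offset 11: leading byte 0xEA = 11101010 → 3-byte char #5 = EA 8B B3.
Offset 14: leading byte 0xE1 = 11100001 → 3-byte char #6 = E1 A4 A8.
Leading byte 0xE1 = 11100001 matches 1110xxxx → 3-byte sequence.
Byte 1: 0xE1 = 11100001, payload 0001 (4 bits).
Byte 2: 0xA4 = 10100100 (10xxxxxx ✓), payload 100100.
Byte 3: 0xA8 = 10101000 (10xxxxxx ✓), payload 101000.
Concatenate: 0001100100101000 = 0x1928 (16 bits → U+1928).

U+1928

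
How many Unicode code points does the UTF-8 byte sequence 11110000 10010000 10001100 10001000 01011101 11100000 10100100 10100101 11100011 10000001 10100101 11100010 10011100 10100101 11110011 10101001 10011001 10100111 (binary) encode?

Byte at offset 0: 0xF0 = 11110000 → 4-byte char (#1). Advance 4.
Byte at offset 4: 0x5D = 01011101 → 1-byte char (#2). Advance 1.
Byte at offset 5: 0xE0 = 11100000 → 3-byte char (#3). Advance 3.
Byte at offset 8: 0xE3 = 11100011 → 3-byte char (#4). Advance 3.
Byte at offset 11: 0xE2 = 11100010 → 3-byte char (#5). Advance 3.
Byte at offset 14: 0xF3 = 11110011 → 4-byte char (#6). Advance 4.
Reached end at offset 18 after 6 code points.

6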